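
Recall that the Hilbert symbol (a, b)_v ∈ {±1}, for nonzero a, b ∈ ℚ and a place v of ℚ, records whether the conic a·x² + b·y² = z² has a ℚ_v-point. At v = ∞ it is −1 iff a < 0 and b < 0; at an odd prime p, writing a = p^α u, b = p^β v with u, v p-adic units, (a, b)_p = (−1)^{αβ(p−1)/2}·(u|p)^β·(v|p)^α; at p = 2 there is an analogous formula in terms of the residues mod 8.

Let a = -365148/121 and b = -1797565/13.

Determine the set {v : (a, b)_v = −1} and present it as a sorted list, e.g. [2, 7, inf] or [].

[5, 11, 23, inf]

(a, b) ≡ (-23, -476905) mod (ℚ^×)²; places V = {2, 3, 5, 7, 11, 13, 23, 29, ∞}.
(a,b)_13: α=0, u≡12; β=-1, v≡10 (mod 13); (12|13)=+1, (10|13)=+1; sign (−1)^0·+1^-1·+1^0 = +1.
(a,b)_5: α=0, u≡2; β=1, v≡4 (mod 5); (2|5)=-1, (4|5)=+1; sign (−1)^0·-1^1·+1^0 = -1.
(a,b)_7: α=2, u≡5; β=2, v≡5 (mod 7); (5|7)=-1, (5|7)=-1; sign (−1)^0·-1^2·-1^2 = +1.
(a,b)_23: α=1, u≡22; β=1, v≡7 (mod 23); (22|23)=-1, (7|23)=-1; sign (−1)^1·-1^1·-1^1 = -1.
(a,b)_29: α=0, u≡4; β=1, v≡8 (mod 29); (4|29)=+1, (8|29)=-1; sign (−1)^0·+1^1·-1^0 = +1.
(a,b)_11: α=-2, u≡8; β=1, v≡6 (mod 11); (8|11)=-1, (6|11)=-1; sign (−1)^0·-1^1·-1^-2 = -1.
(a,b)_3: α=4, u≡1; β=0, v≡2 (mod 3); (1|3)=+1, (2|3)=-1; sign (−1)^0·+1^0·-1^4 = +1.
(a,b)_2: α=2, β=0; u≡1, v≡7 (mod 8); ε(u)ε(v)=0·1, αω(v)=2·0, βω(u)=0·0; sum ≡ 0  ⇒  +1.
(a,b)_∞: sgn(-23)=−, sgn(-476905)=−, so -1.
Ram(-23, -476905) = {5, 11, 23, ∞}; no ℚ_5-point on the conic.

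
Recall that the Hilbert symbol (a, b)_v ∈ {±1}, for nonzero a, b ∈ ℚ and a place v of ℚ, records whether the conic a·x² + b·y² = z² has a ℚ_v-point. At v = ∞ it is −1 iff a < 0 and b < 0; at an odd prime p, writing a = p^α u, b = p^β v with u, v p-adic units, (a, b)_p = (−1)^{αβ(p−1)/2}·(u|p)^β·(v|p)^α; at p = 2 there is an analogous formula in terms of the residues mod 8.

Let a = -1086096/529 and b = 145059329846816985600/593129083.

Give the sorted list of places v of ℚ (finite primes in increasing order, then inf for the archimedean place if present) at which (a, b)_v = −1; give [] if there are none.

[2, 11, 23, 29]

(a, b) ≡ (-561, 44022) mod (ℚ^×)²; places V = {2, 3, 5, 7, 11, 13, 17, 23, 29, 41, ∞}.
(a,b)_7: α=0, u≡6; β=2, v≡6 (mod 7); (6|7)=-1, (6|7)=-1; sign (−1)^0·-1^2·-1^0 = +1.
(a,b)_11: α=3, u≡9; β=7, v≡3 (mod 11); (9|11)=+1, (3|11)=+1; sign (−1)^1·+1^7·+1^3 = -1.
(a,b)_41: α=0, u≡22; β=-2, v≡14 (mod 41); (22|41)=-1, (14|41)=-1; sign (−1)^0·-1^-2·-1^0 = +1.
(a,b)_3: α=1, u≡2; β=5, v≡1 (mod 3); (2|3)=-1, (1|3)=+1; sign (−1)^1·-1^5·+1^1 = +1.
(a,b)_29: α=0, u≡10; β=-1, v≡2 (mod 29); (10|29)=-1, (2|29)=-1; sign (−1)^0·-1^-1·-1^0 = -1.
(a,b)_5: α=0, u≡1; β=2, v≡3 (mod 5); (1|5)=+1, (3|5)=-1; sign (−1)^0·+1^2·-1^0 = +1.
(a,b)_23: α=-2, u≡10; β=-3, v≡10 (mod 23); (10|23)=-1, (10|23)=-1; sign (−1)^0·-1^-3·-1^-2 = -1.
(a,b)_2: α=4, β=9; u≡7, v≡3 (mod 8); ε(u)ε(v)=1·1, αω(v)=4·1, βω(u)=9·0; sum ≡ 1  ⇒  -1.
(a,b)_17: α=1, u≡16; β=2, v≡4 (mod 17); (16|17)=+1, (4|17)=+1; sign (−1)^0·+1^2·+1^1 = +1.
(a,b)_13: α=0, u≡6; β=2, v≡4 (mod 13); (6|13)=-1, (4|13)=+1; sign (−1)^0·-1^2·+1^0 = +1.
(a,b)_∞: sgn(-561)=−, sgn(44022)=+, so +1.
Ram(-561, 44022) = {2, 11, 23, 29}; no ℚ_2-point on the conic.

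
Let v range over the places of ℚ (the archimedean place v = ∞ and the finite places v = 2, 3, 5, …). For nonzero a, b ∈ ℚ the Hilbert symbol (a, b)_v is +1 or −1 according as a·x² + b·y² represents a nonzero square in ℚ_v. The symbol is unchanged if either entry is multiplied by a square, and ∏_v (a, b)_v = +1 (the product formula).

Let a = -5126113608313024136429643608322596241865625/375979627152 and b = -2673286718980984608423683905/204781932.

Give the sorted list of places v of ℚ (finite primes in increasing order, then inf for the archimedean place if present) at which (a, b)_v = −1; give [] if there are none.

(a, b) ≡ (-21505, -435) mod (ℚ^×)²; places V = {2, 3, 5, 11, 13, 17, 19, 23, 29, ∞}.
(a,b)_29: α=2, u≡16; β=1, v≡21 (mod 29); (16|29)=+1, (21|29)=-1; sign (−1)^0·+1^1·-1^2 = +1.
(a,b)_∞: sgn(-21505)=−, sgn(-435)=−, so -1.
(a,b)_19: α=6, u≡14; β=6, v≡8 (mod 19); (14|19)=-1, (8|19)=-1; sign (−1)^0·-1^6·-1^6 = +1.
(a,b)_5: α=5, u≡4; β=1, v≡2 (mod 5); (4|5)=+1, (2|5)=-1; sign (−1)^0·+1^1·-1^5 = -1.
(a,b)_13: α=8, u≡4; β=4, v≡6 (mod 13); (4|13)=+1, (6|13)=-1; sign (−1)^0·+1^4·-1^8 = +1.
(a,b)_11: α=15, u≡4; β=10, v≡1 (mod 11); (4|11)=+1, (1|11)=+1; sign (−1)^0·+1^10·+1^15 = +1.
(a,b)_17: α=-3, u≡6; β=-2, v≡7 (mod 17); (6|17)=-1, (7|17)=-1; sign (−1)^0·-1^-2·-1^-3 = -1.
(a,b)_2: α=-4, β=-2; u≡7, v≡5 (mod 8); ε(u)ε(v)=1·0, αω(v)=-4·1, βω(u)=-2·0; sum ≡ 0  ⇒  +1.
(a,b)_3: α=-14, u≡2; β=-11, v≡2 (mod 3); (2|3)=-1, (2|3)=-1; sign (−1)^0·-1^-11·-1^-14 = -1.
(a,b)_23: α=3, u≡4; β=2, v≡8 (mod 23); (4|23)=+1, (8|23)=+1; sign (−1)^0·+1^2·+1^3 = +1.
(-21505, -435 / ℚ) ramifies at {3, 5, 17, ∞}: a division algebra.

[3, 5, 17, inf]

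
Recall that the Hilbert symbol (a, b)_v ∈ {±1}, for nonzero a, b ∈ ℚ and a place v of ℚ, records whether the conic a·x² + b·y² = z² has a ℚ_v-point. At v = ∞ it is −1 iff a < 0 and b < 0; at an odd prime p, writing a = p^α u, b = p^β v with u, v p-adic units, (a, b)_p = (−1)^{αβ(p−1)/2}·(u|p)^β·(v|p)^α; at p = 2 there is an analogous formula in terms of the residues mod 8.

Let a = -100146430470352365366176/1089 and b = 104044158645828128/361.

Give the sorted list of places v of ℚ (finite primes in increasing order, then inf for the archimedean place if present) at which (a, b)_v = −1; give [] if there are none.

(a, b) ≡ (-3932474, 2) mod (ℚ^×)²; places V = {2, 3, 7, 11, 13, 17, 19, 29, 31, 37, 41, ∞}.
(a,b)_3: α=-2, u≡1; β=0, v≡2 (mod 3); (1|3)=+1, (2|3)=-1; sign (−1)^0·+1^0·-1^-2 = +1.
(a,b)_∞: sgn(-3932474)=−, sgn(2)=+, so +1.
(a,b)_29: α=0, u≡28; β=2, v≡17 (mod 29); (28|29)=+1, (17|29)=-1; sign (−1)^0·+1^2·-1^0 = +1.
(a,b)_17: α=5, u≡11; β=2, v≡8 (mod 17); (11|17)=-1, (8|17)=+1; sign (−1)^0·-1^2·+1^5 = +1.
(a,b)_19: α=0, u≡15; β=-2, v≡15 (mod 19); (15|19)=-1, (15|19)=-1; sign (−1)^0·-1^-2·-1^0 = +1.
(a,b)_2: α=5, β=5; u≡3, v≡1 (mod 8); ε(u)ε(v)=1·0, αω(v)=5·0, βω(u)=5·1; sum ≡ 1  ⇒  -1.
(a,b)_13: α=3, u≡10; β=2, v≡2 (mod 13); (10|13)=+1, (2|13)=-1; sign (−1)^0·+1^2·-1^3 = -1.
(a,b)_37: α=2, u≡36; β=0, v≡6 (mod 37); (36|37)=+1, (6|37)=-1; sign (−1)^0·+1^0·-1^2 = +1.
(a,b)_41: α=3, u≡35; β=2, v≡31 (mod 41); (35|41)=-1, (31|41)=+1; sign (−1)^0·-1^2·+1^3 = +1.
(a,b)_11: α=-2, u≡4; β=0, v≡10 (mod 11); (4|11)=+1, (10|11)=-1; sign (−1)^0·+1^0·-1^-2 = +1.
(a,b)_7: α=3, u≡3; β=2, v≡4 (mod 7); (3|7)=-1, (4|7)=+1; sign (−1)^0·-1^2·+1^3 = +1.
(a,b)_31: α=1, u≡3; β=2, v≡25 (mod 31); (3|31)=-1, (25|31)=+1; sign (−1)^0·-1^2·+1^1 = +1.
|Ram(-3932474, 2)| = 2, even; anisotropic at {2, 13}.

[2, 13]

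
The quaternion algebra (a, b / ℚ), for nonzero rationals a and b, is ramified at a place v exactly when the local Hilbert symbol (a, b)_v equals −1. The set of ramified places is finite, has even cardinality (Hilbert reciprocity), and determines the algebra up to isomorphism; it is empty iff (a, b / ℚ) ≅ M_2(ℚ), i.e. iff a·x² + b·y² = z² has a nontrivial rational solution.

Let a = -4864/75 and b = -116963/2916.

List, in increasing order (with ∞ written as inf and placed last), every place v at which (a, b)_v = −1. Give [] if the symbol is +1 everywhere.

Mod squares: a ≡ -57, b ≡ -2387. Check v ∈ {∞, 2, 3, 5, 7, 11, 19, 31}.
v=11: a=11^0·(≡1), b=11^1·(≡4) mod 11; (1|11)=+1, (4|11)=+1; (−1)^{0·1·5}·(+1)^1·(+1)^0 = +1.
v=19: a=19^1·(≡9), b=19^0·(≡17) mod 19; (9|19)=+1, (17|19)=+1; (−1)^{1·0·9}·(+1)^0·(+1)^1 = +1.
v=3: a=3^-1·(≡2), b=3^-6·(≡1) mod 3; (2|3)=-1, (1|3)=+1; (−1)^{-1·-6·1}·(-1)^-6·(+1)^-1 = +1.
v=∞: -57 < 0 and -2387 < 0  ⇒  (a,b)_∞ = -1.
v=7: a=7^0·(≡3), b=7^3·(≡4) mod 7; (3|7)=-1, (4|7)=+1; (−1)^{0·3·3}·(-1)^3·(+1)^0 = -1.
v=5: a=5^-2·(≡2), b=5^0·(≡2) mod 5; (2|5)=-1, (2|5)=-1; (−1)^{-2·0·2}·(-1)^0·(-1)^-2 = +1.
v=2: v_2(a)=8, v_2(b)=-2; units ≡ 7, 5 (mod 8); ε·ε+αω+βω = 1·0+8·1+-2·0 ≡ 0  ⇒  (a,b)_2 = +1.
v=31: a=31^0·(≡5), b=31^1·(≡20) mod 31; (5|31)=+1, (20|31)=+1; (−1)^{0·1·15}·(+1)^1·(+1)^0 = +1.
Ram(-57, -2387) = {7, ∞}; no ℚ_7-point on the conic.

[7, inf]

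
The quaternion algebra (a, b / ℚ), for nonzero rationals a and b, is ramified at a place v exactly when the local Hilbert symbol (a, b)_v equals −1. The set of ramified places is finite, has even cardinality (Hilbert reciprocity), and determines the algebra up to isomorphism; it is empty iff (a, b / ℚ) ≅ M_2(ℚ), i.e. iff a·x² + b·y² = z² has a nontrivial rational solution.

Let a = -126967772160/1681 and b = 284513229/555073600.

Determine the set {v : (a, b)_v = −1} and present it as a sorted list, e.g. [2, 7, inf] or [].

[11, 13, 17, 29]

Mod squares: a ≡ -170085, b ≡ 29029. Check v ∈ {∞, 2, 3, 5, 7, 11, 13, 17, 19, 23, 29, 31, 41}.
v=7: a=7^0·(≡2), b=7^1·(≡6) mod 7; (2|7)=+1, (6|7)=-1; (−1)^{0·1·3}·(+1)^1·(-1)^0 = +1.
v=17: a=17^1·(≡15), b=17^0·(≡14) mod 17; (15|17)=+1, (14|17)=-1; (−1)^{1·0·8}·(+1)^0·(-1)^1 = -1.
v=13: a=13^0·(≡11), b=13^1·(≡1) mod 13; (11|13)=-1, (1|13)=+1; (−1)^{0·1·6}·(-1)^1·(+1)^0 = -1.
v=5: a=5^1·(≡3), b=5^-2·(≡1) mod 5; (3|5)=-1, (1|5)=+1; (−1)^{1·-2·2}·(-1)^-2·(+1)^1 = +1.
v=41: a=41^-2·(≡11), b=41^0·(≡37) mod 41; (11|41)=-1, (37|41)=+1; (−1)^{-2·0·20}·(-1)^0·(+1)^-2 = +1.
v=23: a=23^1·(≡21), b=23^0·(≡12) mod 23; (21|23)=-1, (12|23)=+1; (−1)^{1·0·11}·(-1)^0·(+1)^1 = +1.
v=3: a=3^7·(≡2), b=3^4·(≡1) mod 3; (2|3)=-1, (1|3)=+1; (−1)^{7·4·1}·(-1)^4·(+1)^7 = +1.
v=11: a=11^0·(≡10), b=11^3·(≡10) mod 11; (10|11)=-1, (10|11)=-1; (−1)^{0·3·5}·(-1)^3·(-1)^0 = -1.
v=2: v_2(a)=10, v_2(b)=-6; units ≡ 3, 5 (mod 8); ε·ε+αω+βω = 1·0+10·1+-6·1 ≡ 0  ⇒  (a,b)_2 = +1.
v=29: a=29^1·(≡20), b=29^1·(≡15) mod 29; (20|29)=+1, (15|29)=-1; (−1)^{1·1·14}·(+1)^1·(-1)^1 = -1.
v=19: a=19^0·(≡8), b=19^-2·(≡11) mod 19; (8|19)=-1, (11|19)=+1; (−1)^{0·-2·9}·(-1)^-2·(+1)^0 = +1.
v=∞: -170085 < 0 and 29029 > 0  ⇒  (a,b)_∞ = +1.
v=31: a=31^0·(≡23), b=31^-2·(≡12) mod 31; (23|31)=-1, (12|31)=-1; (−1)^{0·-2·15}·(-1)^-2·(-1)^0 = +1.
|Ram(-170085, 29029)| = 4, even; anisotropic at {11, 13, 17, 29}.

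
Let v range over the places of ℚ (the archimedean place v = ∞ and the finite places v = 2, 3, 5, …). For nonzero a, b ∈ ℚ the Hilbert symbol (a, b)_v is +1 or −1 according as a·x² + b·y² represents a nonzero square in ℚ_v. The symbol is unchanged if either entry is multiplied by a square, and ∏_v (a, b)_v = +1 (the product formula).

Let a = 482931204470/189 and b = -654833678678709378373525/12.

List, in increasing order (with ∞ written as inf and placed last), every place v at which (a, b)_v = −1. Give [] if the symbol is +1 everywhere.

Mod squares: a ≡ 30030, b ≡ -3927. Check v ∈ {∞, 2, 3, 5, 7, 11, 13, 17, 23, 47}.
v=47: a=47^2·(≡35), b=47^4·(≡28) mod 47; (35|47)=-1, (28|47)=+1; (−1)^{2·4·23}·(-1)^4·(+1)^2 = +1.
v=7: a=7^-1·(≡6), b=7^5·(≡6) mod 7; (6|7)=-1, (6|7)=-1; (−1)^{-1·5·3}·(-1)^5·(-1)^-1 = -1.
v=∞: 30030 > 0 and -3927 < 0  ⇒  (a,b)_∞ = +1.
v=5: a=5^1·(≡1), b=5^2·(≡2) mod 5; (1|5)=+1, (2|5)=-1; (−1)^{1·2·2}·(+1)^2·(-1)^1 = -1.
v=11: a=11^1·(≡6), b=11^3·(≡7) mod 11; (6|11)=-1, (7|11)=-1; (−1)^{1·3·5}·(-1)^3·(-1)^1 = -1.
v=2: v_2(a)=1, v_2(b)=-2; units ≡ 7, 1 (mod 8); ε·ε+αω+βω = 1·0+1·0+-2·0 ≡ 0  ⇒  (a,b)_2 = +1.
v=3: a=3^-3·(≡2), b=3^-1·(≡2) mod 3; (2|3)=-1, (2|3)=-1; (−1)^{-3·-1·1}·(-1)^-1·(-1)^-3 = -1.
v=13: a=13^1·(≡1), b=13^2·(≡9) mod 13; (1|13)=+1, (9|13)=+1; (−1)^{1·2·6}·(+1)^2·(+1)^1 = +1.
v=17: a=17^2·(≡15), b=17^5·(≡14) mod 17; (15|17)=+1, (14|17)=-1; (−1)^{2·5·8}·(+1)^5·(-1)^2 = +1.
v=23: a=23^2·(≡15), b=23^0·(≡2) mod 23; (15|23)=-1, (2|23)=+1; (−1)^{2·0·11}·(-1)^0·(+1)^2 = +1.
(30030, -3927 / ℚ) ramifies at {3, 5, 7, 11}: a division algebra.

[3, 5, 7, 11]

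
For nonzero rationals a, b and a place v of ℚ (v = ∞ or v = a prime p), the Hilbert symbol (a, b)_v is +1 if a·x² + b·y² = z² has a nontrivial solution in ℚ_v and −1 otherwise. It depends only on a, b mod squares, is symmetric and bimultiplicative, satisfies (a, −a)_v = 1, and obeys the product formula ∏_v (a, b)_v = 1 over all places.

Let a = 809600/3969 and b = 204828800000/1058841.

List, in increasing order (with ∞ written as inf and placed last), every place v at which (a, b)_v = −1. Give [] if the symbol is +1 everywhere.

Mod squares: a ≡ 506, b ≡ 5. Check v ∈ {∞, 2, 3, 5, 7, 11, 23}.
v=5: a=5^2·(≡1), b=5^5·(≡1) mod 5; (1|5)=+1, (1|5)=+1; (−1)^{2·5·2}·(+1)^5·(+1)^2 = +1.
v=∞: 506 > 0 and 5 > 0  ⇒  (a,b)_∞ = +1.
v=11: a=11^1·(≡6), b=11^2·(≡4) mod 11; (6|11)=-1, (4|11)=+1; (−1)^{1·2·5}·(-1)^2·(+1)^1 = +1.
v=23: a=23^1·(≡22), b=23^2·(≡17) mod 23; (22|23)=-1, (17|23)=-1; (−1)^{1·2·11}·(-1)^2·(-1)^1 = -1.
v=7: a=7^-2·(≡2), b=7^-6·(≡3) mod 7; (2|7)=+1, (3|7)=-1; (−1)^{-2·-6·3}·(+1)^-6·(-1)^-2 = +1.
v=3: a=3^-4·(≡2), b=3^-2·(≡2) mod 3; (2|3)=-1, (2|3)=-1; (−1)^{-4·-2·1}·(-1)^-2·(-1)^-4 = +1.
v=2: v_2(a)=7, v_2(b)=10; units ≡ 5, 5 (mod 8); ε·ε+αω+βω = 0·0+7·1+10·1 ≡ 1  ⇒  (a,b)_2 = -1.
|Ram(506, 5)| = 2, even; anisotropic at {2, 23}.

[2, 23]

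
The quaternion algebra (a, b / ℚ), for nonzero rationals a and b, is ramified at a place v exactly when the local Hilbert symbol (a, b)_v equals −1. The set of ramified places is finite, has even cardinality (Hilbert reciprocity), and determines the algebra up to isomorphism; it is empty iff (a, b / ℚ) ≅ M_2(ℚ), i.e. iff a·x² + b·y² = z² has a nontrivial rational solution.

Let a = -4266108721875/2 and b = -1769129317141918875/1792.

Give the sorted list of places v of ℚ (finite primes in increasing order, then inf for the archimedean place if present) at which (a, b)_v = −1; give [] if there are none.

[2, inf]

Mod squares: a ≡ -2310, b ≡ -85085. Check v ∈ {∞, 2, 3, 5, 7, 11, 13, 17, 23}.
v=11: a=11^3·(≡6), b=11^5·(≡5) mod 11; (6|11)=-1, (5|11)=+1; (−1)^{3·5·5}·(-1)^5·(+1)^3 = +1.
v=7: a=7^1·(≡5), b=7^-1·(≡1) mod 7; (5|7)=-1, (1|7)=+1; (−1)^{1·-1·3}·(-1)^-1·(+1)^1 = +1.
v=5: a=5^5·(≡2), b=5^3·(≡2) mod 5; (2|5)=-1, (2|5)=-1; (−1)^{5·3·2}·(-1)^3·(-1)^5 = +1.
v=23: a=23^0·(≡16), b=23^2·(≡15) mod 23; (16|23)=+1, (15|23)=-1; (−1)^{0·2·11}·(+1)^2·(-1)^0 = +1.
v=2: v_2(a)=-1, v_2(b)=-8; units ≡ 5, 3 (mod 8); ε·ε+αω+βω = 0·1+-1·1+-8·1 ≡ 1  ⇒  (a,b)_2 = -1.
v=13: a=13^2·(≡12), b=13^1·(≡8) mod 13; (12|13)=+1, (8|13)=-1; (−1)^{2·1·6}·(+1)^1·(-1)^2 = +1.
v=3: a=3^1·(≡1), b=3^2·(≡1) mod 3; (1|3)=+1, (1|3)=+1; (−1)^{1·2·1}·(+1)^2·(+1)^1 = +1.
v=17: a=17^2·(≡4), b=17^5·(≡10) mod 17; (4|17)=+1, (10|17)=-1; (−1)^{2·5·8}·(+1)^5·(-1)^2 = +1.
v=∞: -2310 < 0 and -85085 < 0  ⇒  (a,b)_∞ = -1.
|Ram(-2310, -85085)| = 2, even; anisotropic at {2, ∞}.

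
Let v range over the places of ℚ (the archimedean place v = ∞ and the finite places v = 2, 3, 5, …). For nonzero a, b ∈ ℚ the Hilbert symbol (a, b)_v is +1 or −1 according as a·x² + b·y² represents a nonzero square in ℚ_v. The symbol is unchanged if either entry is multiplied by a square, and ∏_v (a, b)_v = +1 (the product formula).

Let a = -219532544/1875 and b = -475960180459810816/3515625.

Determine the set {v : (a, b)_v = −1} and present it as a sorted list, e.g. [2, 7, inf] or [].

[3, 11, 37, inf]

(a, b) ≡ (-52503, -1771) mod (ℚ^×)²; places V = {2, 3, 5, 7, 11, 23, 37, 43, ∞}.
(a,b)_3: α=-1, u≡1; β=-2, v≡2 (mod 3); (1|3)=+1, (2|3)=-1; sign (−1)^0·+1^-2·-1^-1 = -1.
(a,b)_7: α=2, u≡4; β=3, v≡5 (mod 7); (4|7)=+1, (5|7)=-1; sign (−1)^0·+1^3·-1^2 = +1.
(a,b)_∞: sgn(-52503)=−, sgn(-1771)=−, so -1.
(a,b)_11: α=1, u≡1; β=1, v≡5 (mod 11); (1|11)=+1, (5|11)=+1; sign (−1)^1·+1^1·+1^1 = -1.
(a,b)_23: α=0, u≡13; β=3, v≡10 (mod 23); (13|23)=+1, (10|23)=-1; sign (−1)^0·+1^3·-1^0 = +1.
(a,b)_5: α=-4, u≡2; β=-8, v≡1 (mod 5); (2|5)=-1, (1|5)=+1; sign (−1)^0·-1^-8·+1^-4 = +1.
(a,b)_2: α=8, β=12; u≡1, v≡5 (mod 8); ε(u)ε(v)=0·0, αω(v)=8·1, βω(u)=12·0; sum ≡ 0  ⇒  +1.
(a,b)_37: α=1, u≡24; β=2, v≡35 (mod 37); (24|37)=-1, (35|37)=-1; sign (−1)^0·-1^2·-1^1 = -1.
(a,b)_43: α=1, u≡39; β=2, v≡38 (mod 43); (39|43)=-1, (38|43)=+1; sign (−1)^0·-1^2·+1^1 = +1.
(-52503, -1771 / ℚ) ramifies at {3, 11, 37, ∞}: a division algebra.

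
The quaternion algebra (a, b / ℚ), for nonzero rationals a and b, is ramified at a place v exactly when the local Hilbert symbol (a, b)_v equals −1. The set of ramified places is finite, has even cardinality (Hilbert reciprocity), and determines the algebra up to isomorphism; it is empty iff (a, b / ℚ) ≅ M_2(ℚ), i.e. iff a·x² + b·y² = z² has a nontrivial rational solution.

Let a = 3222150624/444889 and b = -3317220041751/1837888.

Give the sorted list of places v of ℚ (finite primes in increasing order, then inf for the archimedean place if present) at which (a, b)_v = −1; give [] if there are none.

Mod squares: a ≡ 3774, b ≡ -3772483. Check v ∈ {∞, 2, 3, 7, 11, 13, 17, 23, 29, 31, 37, 47}.
v=11: a=11^2·(≡1), b=11^1·(≡5) mod 11; (1|11)=+1, (5|11)=+1; (−1)^{2·1·5}·(+1)^1·(+1)^2 = +1.
v=13: a=13^0·(≡10), b=13^-1·(≡8) mod 13; (10|13)=+1, (8|13)=-1; (−1)^{0·-1·6}·(+1)^-1·(-1)^0 = +1.
v=23: a=23^-2·(≡6), b=23^3·(≡7) mod 23; (6|23)=+1, (7|23)=-1; (−1)^{-2·3·11}·(+1)^3·(-1)^-2 = +1.
v=37: a=37^1·(≡28), b=37^1·(≡2) mod 37; (28|37)=+1, (2|37)=-1; (−1)^{1·1·18}·(+1)^1·(-1)^1 = -1.
v=2: v_2(a)=5, v_2(b)=-6; units ≡ 7, 5 (mod 8); ε·ε+αω+βω = 1·0+5·1+-6·0 ≡ 1  ⇒  (a,b)_2 = -1.
v=47: a=47^0·(≡28), b=47^-2·(≡5) mod 47; (28|47)=+1, (5|47)=-1; (−1)^{0·-2·23}·(+1)^-2·(-1)^0 = +1.
v=7: a=7^2·(≡2), b=7^4·(≡5) mod 7; (2|7)=+1, (5|7)=-1; (−1)^{2·4·3}·(+1)^4·(-1)^2 = +1.
v=29: a=29^-2·(≡5), b=29^0·(≡8) mod 29; (5|29)=+1, (8|29)=-1; (−1)^{-2·0·14}·(+1)^0·(-1)^-2 = +1.
v=31: a=31^0·(≡26), b=31^1·(≡3) mod 31; (26|31)=-1, (3|31)=-1; (−1)^{0·1·15}·(-1)^1·(-1)^0 = -1.
v=∞: 3774 > 0 and -3772483 < 0  ⇒  (a,b)_∞ = +1.
v=3: a=3^3·(≡1), b=3^2·(≡2) mod 3; (1|3)=+1, (2|3)=-1; (−1)^{3·2·1}·(+1)^2·(-1)^3 = -1.
v=17: a=17^1·(≡15), b=17^0·(≡13) mod 17; (15|17)=+1, (13|17)=+1; (−1)^{1·0·8}·(+1)^0·(+1)^1 = +1.
|Ram(3774, -3772483)| = 4, even; anisotropic at {2, 3, 31, 37}.

[2, 3, 31, 37]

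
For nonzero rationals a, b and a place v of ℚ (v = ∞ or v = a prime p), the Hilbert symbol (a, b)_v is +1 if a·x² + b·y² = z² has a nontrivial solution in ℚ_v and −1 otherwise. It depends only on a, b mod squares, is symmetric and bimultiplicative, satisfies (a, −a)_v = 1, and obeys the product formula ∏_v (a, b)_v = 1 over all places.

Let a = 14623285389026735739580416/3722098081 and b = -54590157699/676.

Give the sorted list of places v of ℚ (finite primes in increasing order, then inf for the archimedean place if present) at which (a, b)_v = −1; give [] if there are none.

[3, 17, 29, 31]

(a, b) ≡ (11, -504339) mod (ℚ^×)²; places V = {2, 3, 7, 11, 13, 17, 19, 29, 31, 47, ∞}.
(a,b)_29: α=2, u≡2; β=1, v≡13 (mod 29); (2|29)=-1, (13|29)=+1; sign (−1)^0·-1^1·+1^2 = -1.
(a,b)_47: α=0, u≡46; β=2, v≡2 (mod 47); (46|47)=-1, (2|47)=+1; sign (−1)^0·-1^2·+1^0 = +1.
(a,b)_17: α=2, u≡7; β=1, v≡1 (mod 17); (7|17)=-1, (1|17)=+1; sign (−1)^0·-1^1·+1^2 = -1.
(a,b)_∞: sgn(11)=+, sgn(-504339)=−, so +1.
(a,b)_3: α=14, u≡2; β=1, v≡1 (mod 3); (2|3)=-1, (1|3)=+1; sign (−1)^0·-1^1·+1^14 = -1.
(a,b)_7: α=4, u≡4; β=2, v≡4 (mod 7); (4|7)=+1, (4|7)=+1; sign (−1)^0·+1^2·+1^4 = +1.
(a,b)_13: α=-4, u≡7; β=-2, v≡10 (mod 13); (7|13)=-1, (10|13)=+1; sign (−1)^0·-1^-2·+1^-4 = +1.
(a,b)_19: α=-4, u≡11; β=0, v≡4 (mod 19); (11|19)=+1, (4|19)=+1; sign (−1)^0·+1^0·+1^-4 = +1.
(a,b)_31: α=2, u≡26; β=1, v≡11 (mod 31); (26|31)=-1, (11|31)=-1; sign (−1)^0·-1^1·-1^2 = -1.
(a,b)_2: α=12, β=-2; u≡3, v≡5 (mod 8); ε(u)ε(v)=1·0, αω(v)=12·1, βω(u)=-2·1; sum ≡ 0  ⇒  +1.
(a,b)_11: α=3, u≡1; β=1, v≡2 (mod 11); (1|11)=+1, (2|11)=-1; sign (−1)^1·+1^1·-1^3 = +1.
(11, -504339 / ℚ) ramifies at {3, 17, 29, 31}: a division algebra.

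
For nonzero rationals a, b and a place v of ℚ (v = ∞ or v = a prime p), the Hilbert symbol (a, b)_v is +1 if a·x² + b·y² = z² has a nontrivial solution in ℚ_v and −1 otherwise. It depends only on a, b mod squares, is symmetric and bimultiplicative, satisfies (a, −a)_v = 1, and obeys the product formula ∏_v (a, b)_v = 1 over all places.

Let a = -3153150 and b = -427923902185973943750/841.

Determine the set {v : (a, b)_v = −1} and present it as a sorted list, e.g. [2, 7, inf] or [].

[2, 3, 11, inf]

(a, b) ≡ (-286, -2310) mod (ℚ^×)²; places V = {2, 3, 5, 7, 11, 13, 29, ∞}.
(a,b)_2: α=1, β=1; u≡1, v≡5 (mod 8); ε(u)ε(v)=0·0, αω(v)=1·1, βω(u)=1·0; sum ≡ 1  ⇒  -1.
(a,b)_29: α=0, u≡20; β=-2, v≡15 (mod 29); (20|29)=+1, (15|29)=-1; sign (−1)^0·+1^-2·-1^0 = +1.
(a,b)_11: α=1, u≡10; β=3, v≡2 (mod 11); (10|11)=-1, (2|11)=-1; sign (−1)^1·-1^3·-1^1 = -1.
(a,b)_∞: sgn(-286)=−, sgn(-2310)=−, so -1.
(a,b)_5: α=2, u≡4; β=5, v≡3 (mod 5); (4|5)=+1, (3|5)=-1; sign (−1)^0·+1^5·-1^2 = +1.
(a,b)_7: α=2, u≡1; β=7, v≡3 (mod 7); (1|7)=+1, (3|7)=-1; sign (−1)^0·+1^7·-1^2 = +1.
(a,b)_3: α=2, u≡2; β=7, v≡1 (mod 3); (2|3)=-1, (1|3)=+1; sign (−1)^0·-1^7·+1^2 = -1.
(a,b)_13: α=1, u≡4; β=4, v≡4 (mod 13); (4|13)=+1, (4|13)=+1; sign (−1)^0·+1^4·+1^1 = +1.
Ram(-286, -2310) = {2, 3, 11, ∞}; no ℚ_2-point on the conic.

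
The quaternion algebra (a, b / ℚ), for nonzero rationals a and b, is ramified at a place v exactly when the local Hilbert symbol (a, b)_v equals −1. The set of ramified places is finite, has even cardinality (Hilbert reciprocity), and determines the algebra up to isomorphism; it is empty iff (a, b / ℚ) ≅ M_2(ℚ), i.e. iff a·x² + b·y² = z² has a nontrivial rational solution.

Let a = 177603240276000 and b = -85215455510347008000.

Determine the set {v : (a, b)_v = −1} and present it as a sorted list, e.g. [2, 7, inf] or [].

[5, 11, 17, 23]

Mod squares: a ≡ 43010, b ≡ -2530. Check v ∈ {∞, 2, 3, 5, 7, 11, 17, 23}.
v=2: v_2(a)=5, v_2(b)=11; units ≡ 1, 7 (mod 8); ε·ε+αω+βω = 0·1+5·0+11·0 ≡ 0  ⇒  (a,b)_2 = +1.
v=7: a=7^2·(≡4), b=7^4·(≡4) mod 7; (4|7)=+1, (4|7)=+1; (−1)^{2·4·3}·(+1)^4·(+1)^2 = +1.
v=23: a=23^1·(≡5), b=23^1·(≡21) mod 23; (5|23)=-1, (21|23)=-1; (−1)^{1·1·11}·(-1)^1·(-1)^1 = -1.
v=3: a=3^6·(≡2), b=3^8·(≡2) mod 3; (2|3)=-1, (2|3)=-1; (−1)^{6·8·1}·(-1)^8·(-1)^6 = +1.
v=11: a=11^1·(≡9), b=11^1·(≡9) mod 11; (9|11)=+1, (9|11)=+1; (−1)^{1·1·5}·(+1)^1·(+1)^1 = -1.
v=∞: 43010 > 0 and -2530 < 0  ⇒  (a,b)_∞ = +1.
v=5: a=5^3·(≡3), b=5^3·(≡1) mod 5; (3|5)=-1, (1|5)=+1; (−1)^{3·3·2}·(-1)^3·(+1)^3 = -1.
v=17: a=17^3·(≡11), b=17^4·(≡7) mod 17; (11|17)=-1, (7|17)=-1; (−1)^{3·4·8}·(-1)^4·(-1)^3 = -1.
(43010, -2530 / ℚ) ramifies at {5, 11, 17, 23}: a division algebra.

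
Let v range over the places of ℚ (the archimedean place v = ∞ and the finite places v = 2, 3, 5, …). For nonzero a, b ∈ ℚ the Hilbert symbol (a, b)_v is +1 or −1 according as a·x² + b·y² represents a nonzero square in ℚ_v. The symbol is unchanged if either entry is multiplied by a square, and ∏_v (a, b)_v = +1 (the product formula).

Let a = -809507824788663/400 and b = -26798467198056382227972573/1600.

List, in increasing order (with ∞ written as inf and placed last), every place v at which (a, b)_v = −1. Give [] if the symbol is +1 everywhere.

(a, b) ≡ (-150423, -2717) mod (ℚ^×)²; places V = {2, 3, 5, 7, 11, 13, 19, 29, ∞}.
(a,b)_19: α=3, u≡1; β=5, v≡1 (mod 19); (1|19)=+1, (1|19)=+1; sign (−1)^1·+1^5·+1^3 = -1.
(a,b)_5: α=-2, u≡2; β=-2, v≡3 (mod 5); (2|5)=-1, (3|5)=-1; sign (−1)^0·-1^-2·-1^-2 = +1.
(a,b)_29: α=1, u≡16; β=2, v≡6 (mod 29); (16|29)=+1, (6|29)=+1; sign (−1)^0·+1^2·+1^1 = +1.
(a,b)_3: α=7, u≡1; β=12, v≡1 (mod 3); (1|3)=+1, (1|3)=+1; sign (−1)^0·+1^12·+1^7 = +1.
(a,b)_2: α=-4, β=-6; u≡1, v≡3 (mod 8); ε(u)ε(v)=0·1, αω(v)=-4·1, βω(u)=-6·0; sum ≡ 0  ⇒  +1.
(a,b)_7: α=1, u≡1; β=2, v≡6 (mod 7); (1|7)=+1, (6|7)=-1; sign (−1)^0·+1^2·-1^1 = -1.
(a,b)_11: α=2, u≡10; β=3, v≡10 (mod 11); (10|11)=-1, (10|11)=-1; sign (−1)^0·-1^3·-1^2 = -1.
(a,b)_13: α=3, u≡9; β=5, v≡10 (mod 13); (9|13)=+1, (10|13)=+1; sign (−1)^0·+1^5·+1^3 = +1.
(a,b)_∞: sgn(-150423)=−, sgn(-2717)=−, so -1.
(-150423, -2717 / ℚ) ramifies at {7, 11, 19, ∞}: a division algebra.

[7, 11, 19, inf]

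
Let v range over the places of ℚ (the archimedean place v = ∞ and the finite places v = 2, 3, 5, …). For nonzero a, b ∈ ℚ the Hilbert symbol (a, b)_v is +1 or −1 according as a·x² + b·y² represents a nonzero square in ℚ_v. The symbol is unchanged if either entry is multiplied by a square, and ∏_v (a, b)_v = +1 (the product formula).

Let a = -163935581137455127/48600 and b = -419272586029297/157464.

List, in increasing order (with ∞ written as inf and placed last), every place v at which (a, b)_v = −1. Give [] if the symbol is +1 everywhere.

(a, b) ≡ (-42, -16422) mod (ℚ^×)²; places V = {2, 3, 5, 7, 11, 13, 17, 23, ∞}.
(a,b)_7: α=3, u≡2; β=3, v≡5 (mod 7); (2|7)=+1, (5|7)=-1; sign (−1)^1·+1^3·-1^3 = +1.
(a,b)_17: α=4, u≡9; β=3, v≡14 (mod 17); (9|17)=+1, (14|17)=-1; sign (−1)^0·+1^3·-1^4 = +1.
(a,b)_2: α=-3, β=-3; u≡3, v≡5 (mod 8); ε(u)ε(v)=1·0, αω(v)=-3·1, βω(u)=-3·1; sum ≡ 0  ⇒  +1.
(a,b)_13: α=2, u≡1; β=2, v≡4 (mod 13); (1|13)=+1, (4|13)=+1; sign (−1)^0·+1^2·+1^2 = +1.
(a,b)_3: α=-5, u≡1; β=-9, v≡1 (mod 3); (1|3)=+1, (1|3)=+1; sign (−1)^1·+1^-9·+1^-5 = -1.
(a,b)_11: α=2, u≡8; β=2, v≡1 (mod 11); (8|11)=-1, (1|11)=+1; sign (−1)^0·-1^2·+1^2 = +1.
(a,b)_5: α=-2, u≡2; β=0, v≡2 (mod 5); (2|5)=-1, (2|5)=-1; sign (−1)^0·-1^0·-1^-2 = +1.
(a,b)_∞: sgn(-42)=−, sgn(-16422)=−, so -1.
(a,b)_23: α=4, u≡9; β=3, v≡17 (mod 23); (9|23)=+1, (17|23)=-1; sign (−1)^0·+1^3·-1^4 = +1.
|Ram(-42, -16422)| = 2, even; anisotropic at {3, ∞}.

[3, inf]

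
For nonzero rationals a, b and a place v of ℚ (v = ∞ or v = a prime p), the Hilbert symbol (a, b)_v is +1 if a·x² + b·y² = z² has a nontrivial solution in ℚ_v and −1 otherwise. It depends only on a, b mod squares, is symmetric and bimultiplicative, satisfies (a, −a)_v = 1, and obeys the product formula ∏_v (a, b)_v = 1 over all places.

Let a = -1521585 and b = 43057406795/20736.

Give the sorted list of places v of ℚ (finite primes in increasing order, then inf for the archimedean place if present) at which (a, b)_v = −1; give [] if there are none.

Mod squares: a ≡ -65, b ≡ 1955. Check v ∈ {∞, 2, 3, 5, 13, 17, 19, 23}.
v=23: a=23^0·(≡3), b=23^1·(≡3) mod 23; (3|23)=+1, (3|23)=+1; (−1)^{0·1·11}·(+1)^1·(+1)^0 = +1.
v=2: v_2(a)=0, v_2(b)=-8; units ≡ 7, 3 (mod 8); ε·ε+αω+βω = 1·1+0·1+-8·0 ≡ 1  ⇒  (a,b)_2 = -1.
v=5: a=5^1·(≡3), b=5^1·(≡4) mod 5; (3|5)=-1, (4|5)=+1; (−1)^{1·1·2}·(-1)^1·(+1)^1 = -1.
v=∞: -65 < 0 and 1955 > 0  ⇒  (a,b)_∞ = +1.
v=19: a=19^0·(≡11), b=19^4·(≡6) mod 19; (11|19)=+1, (6|19)=+1; (−1)^{0·4·9}·(+1)^4·(+1)^0 = +1.
v=3: a=3^4·(≡1), b=3^-4·(≡2) mod 3; (1|3)=+1, (2|3)=-1; (−1)^{4·-4·1}·(+1)^-4·(-1)^4 = +1.
v=13: a=13^1·(≡7), b=13^2·(≡6) mod 13; (7|13)=-1, (6|13)=-1; (−1)^{1·2·6}·(-1)^2·(-1)^1 = -1.
v=17: a=17^2·(≡5), b=17^1·(≡1) mod 17; (5|17)=-1, (1|17)=+1; (−1)^{2·1·8}·(-1)^1·(+1)^2 = -1.
|Ram(-65, 1955)| = 4, even; anisotropic at {2, 5, 13, 17}.

[2, 5, 13, 17]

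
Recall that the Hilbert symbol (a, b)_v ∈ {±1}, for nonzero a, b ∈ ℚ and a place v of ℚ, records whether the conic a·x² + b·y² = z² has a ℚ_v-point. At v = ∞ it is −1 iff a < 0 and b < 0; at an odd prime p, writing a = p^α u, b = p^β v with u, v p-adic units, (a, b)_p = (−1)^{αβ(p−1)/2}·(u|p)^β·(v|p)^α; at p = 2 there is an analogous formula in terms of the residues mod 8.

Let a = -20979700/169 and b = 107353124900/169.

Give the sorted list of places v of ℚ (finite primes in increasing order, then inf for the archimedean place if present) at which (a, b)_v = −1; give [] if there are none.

[7, 17]

(a, b) ≡ (-209797, 41) mod (ℚ^×)²; places V = {2, 5, 7, 13, 17, 41, 43, ∞}.
(a,b)_43: α=1, u≡36; β=2, v≡16 (mod 43); (36|43)=+1, (16|43)=+1; sign (−1)^0·+1^2·+1^1 = +1.
(a,b)_2: α=2, β=2; u≡3, v≡1 (mod 8); ε(u)ε(v)=1·0, αω(v)=2·0, βω(u)=2·1; sum ≡ 0  ⇒  +1.
(a,b)_∞: sgn(-209797)=−, sgn(41)=+, so +1.
(a,b)_17: α=1, u≡2; β=2, v≡10 (mod 17); (2|17)=+1, (10|17)=-1; sign (−1)^0·+1^2·-1^1 = -1.
(a,b)_7: α=1, u≡6; β=2, v≡3 (mod 7); (6|7)=-1, (3|7)=-1; sign (−1)^0·-1^2·-1^1 = -1.
(a,b)_5: α=2, u≡3; β=2, v≡4 (mod 5); (3|5)=-1, (4|5)=+1; sign (−1)^0·-1^2·+1^2 = +1.
(a,b)_41: α=1, u≡37; β=1, v≡9 (mod 41); (37|41)=+1, (9|41)=+1; sign (−1)^0·+1^1·+1^1 = +1.
(a,b)_13: α=-2, u≡12; β=-2, v≡8 (mod 13); (12|13)=+1, (8|13)=-1; sign (−1)^0·+1^-2·-1^-2 = +1.
Ram(-209797, 41) = {7, 17}; no ℚ_7-point on the conic.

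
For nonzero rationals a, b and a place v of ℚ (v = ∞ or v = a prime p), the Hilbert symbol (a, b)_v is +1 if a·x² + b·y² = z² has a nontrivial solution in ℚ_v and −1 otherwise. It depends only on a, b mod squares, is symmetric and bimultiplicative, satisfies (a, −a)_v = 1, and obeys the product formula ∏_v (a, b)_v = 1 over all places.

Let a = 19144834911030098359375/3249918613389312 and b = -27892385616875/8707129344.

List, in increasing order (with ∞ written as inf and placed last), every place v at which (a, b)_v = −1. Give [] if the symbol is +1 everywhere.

[2, 5, 13, 19]

(a, b) ≡ (110, -499187) mod (ℚ^×)²; places V = {2, 3, 5, 11, 13, 19, 23, 43, 47, ∞}.
(a,b)_5: α=7, u≡2; β=4, v≡2 (mod 5); (2|5)=-1, (2|5)=-1; sign (−1)^0·-1^4·-1^7 = -1.
(a,b)_23: α=2, u≡12; β=2, v≡22 (mod 23); (12|23)=+1, (22|23)=-1; sign (−1)^0·+1^2·-1^2 = +1.
(a,b)_47: α=2, u≡8; β=1, v≡14 (mod 47); (8|47)=+1, (14|47)=+1; sign (−1)^0·+1^1·+1^2 = +1.
(a,b)_43: α=2, u≡24; β=1, v≡23 (mod 43); (24|43)=+1, (23|43)=+1; sign (−1)^0·+1^1·+1^2 = +1.
(a,b)_∞: sgn(110)=+, sgn(-499187)=−, so +1.
(a,b)_11: α=1, u≡7; β=0, v≡1 (mod 11); (7|11)=-1, (1|11)=+1; sign (−1)^0·-1^0·+1^1 = +1.
(a,b)_19: α=2, u≡15; β=1, v≡1 (mod 19); (15|19)=-1, (1|19)=+1; sign (−1)^0·-1^1·+1^2 = -1.
(a,b)_13: α=4, u≡8; β=3, v≡10 (mod 13); (8|13)=-1, (10|13)=+1; sign (−1)^0·-1^3·+1^4 = -1.
(a,b)_3: α=-18, u≡2; β=-12, v≡1 (mod 3); (2|3)=-1, (1|3)=+1; sign (−1)^0·-1^-12·+1^-18 = +1.
(a,b)_2: α=-23, β=-14; u≡7, v≡5 (mod 8); ε(u)ε(v)=1·0, αω(v)=-23·1, βω(u)=-14·0; sum ≡ 1  ⇒  -1.
|Ram(110, -499187)| = 4, even; anisotropic at {2, 5, 13, 19}.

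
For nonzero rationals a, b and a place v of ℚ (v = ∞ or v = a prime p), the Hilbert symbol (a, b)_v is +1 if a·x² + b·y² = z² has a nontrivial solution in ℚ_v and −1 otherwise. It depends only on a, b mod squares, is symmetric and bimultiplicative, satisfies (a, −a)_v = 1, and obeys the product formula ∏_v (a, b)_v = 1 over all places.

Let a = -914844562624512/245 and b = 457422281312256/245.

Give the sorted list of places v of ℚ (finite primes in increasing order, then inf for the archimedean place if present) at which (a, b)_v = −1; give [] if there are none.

[2, 5]

Mod squares: a ≡ -3485, b ≡ 6970. Check v ∈ {∞, 2, 3, 5, 7, 13, 17, 41}.
v=5: a=5^-1·(≡2), b=5^-1·(≡4) mod 5; (2|5)=-1, (4|5)=+1; (−1)^{-1·-1·2}·(-1)^-1·(+1)^-1 = -1.
v=13: a=13^2·(≡4), b=13^2·(≡11) mod 13; (4|13)=+1, (11|13)=-1; (−1)^{2·2·6}·(+1)^2·(-1)^2 = +1.
v=17: a=17^3·(≡1), b=17^3·(≡8) mod 17; (1|17)=+1, (8|17)=+1; (−1)^{3·3·8}·(+1)^3·(+1)^3 = +1.
v=2: v_2(a)=12, v_2(b)=11; units ≡ 3, 5 (mod 8); ε·ε+αω+βω = 1·0+12·1+11·1 ≡ 1  ⇒  (a,b)_2 = -1.
v=∞: -3485 < 0 and 6970 > 0  ⇒  (a,b)_∞ = +1.
v=7: a=7^-2·(≡1), b=7^-2·(≡3) mod 7; (1|7)=+1, (3|7)=-1; (−1)^{-2·-2·3}·(+1)^-2·(-1)^-2 = +1.
v=41: a=41^1·(≡17), b=41^1·(≡12) mod 41; (17|41)=-1, (12|41)=-1; (−1)^{1·1·20}·(-1)^1·(-1)^1 = +1.
v=3: a=3^8·(≡1), b=3^8·(≡1) mod 3; (1|3)=+1, (1|3)=+1; (−1)^{8·8·1}·(+1)^8·(+1)^8 = +1.
(-3485, 6970 / ℚ) ramifies at {2, 5}: a division algebra.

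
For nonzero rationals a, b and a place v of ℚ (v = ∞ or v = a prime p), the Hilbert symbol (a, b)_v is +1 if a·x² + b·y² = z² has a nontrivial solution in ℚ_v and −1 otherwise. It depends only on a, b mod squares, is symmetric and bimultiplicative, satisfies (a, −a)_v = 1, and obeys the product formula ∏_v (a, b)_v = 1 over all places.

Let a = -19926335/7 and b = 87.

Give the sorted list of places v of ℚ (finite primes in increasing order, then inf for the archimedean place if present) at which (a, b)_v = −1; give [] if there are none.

[2, 5, 7, 11]

Mod squares: a ≡ -145145, b ≡ 87. Check v ∈ {∞, 2, 3, 5, 7, 11, 13, 29, 31}.
v=5: a=5^1·(≡4), b=5^0·(≡2) mod 5; (4|5)=+1, (2|5)=-1; (−1)^{1·0·2}·(+1)^0·(-1)^1 = -1.
v=13: a=13^1·(≡5), b=13^0·(≡9) mod 13; (5|13)=-1, (9|13)=+1; (−1)^{1·0·6}·(-1)^0·(+1)^1 = +1.
v=7: a=7^-1·(≡5), b=7^0·(≡3) mod 7; (5|7)=-1, (3|7)=-1; (−1)^{-1·0·3}·(-1)^0·(-1)^-1 = -1.
v=31: a=31^2·(≡5), b=31^0·(≡25) mod 31; (5|31)=+1, (25|31)=+1; (−1)^{2·0·15}·(+1)^0·(+1)^2 = +1.
v=11: a=11^1·(≡4), b=11^0·(≡10) mod 11; (4|11)=+1, (10|11)=-1; (−1)^{1·0·5}·(+1)^0·(-1)^1 = -1.
v=3: a=3^0·(≡1), b=3^1·(≡2) mod 3; (1|3)=+1, (2|3)=-1; (−1)^{0·1·1}·(+1)^1·(-1)^0 = +1.
v=29: a=29^1·(≡14), b=29^1·(≡3) mod 29; (14|29)=-1, (3|29)=-1; (−1)^{1·1·14}·(-1)^1·(-1)^1 = +1.
v=∞: -145145 < 0 and 87 > 0  ⇒  (a,b)_∞ = +1.
v=2: v_2(a)=0, v_2(b)=0; units ≡ 7, 7 (mod 8); ε·ε+αω+βω = 1·1+0·0+0·0 ≡ 1  ⇒  (a,b)_2 = -1.
(-145145, 87 / ℚ) ramifies at {2, 5, 7, 11}: a division algebra.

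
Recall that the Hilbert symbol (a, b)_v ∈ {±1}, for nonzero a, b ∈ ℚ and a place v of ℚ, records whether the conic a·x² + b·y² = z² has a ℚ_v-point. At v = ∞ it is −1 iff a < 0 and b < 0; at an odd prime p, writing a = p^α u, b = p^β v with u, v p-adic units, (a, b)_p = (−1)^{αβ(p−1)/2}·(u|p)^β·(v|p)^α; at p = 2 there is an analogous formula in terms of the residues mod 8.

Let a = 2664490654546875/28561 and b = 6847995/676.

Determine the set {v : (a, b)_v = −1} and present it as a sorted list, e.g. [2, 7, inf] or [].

(a, b) ≡ (11, 1155) mod (ℚ^×)²; places V = {2, 3, 5, 7, 11, 13, ∞}.
(a,b)_∞: sgn(11)=+, sgn(1155)=+, so +1.
(a,b)_11: α=5, u≡3; β=3, v≡6 (mod 11); (3|11)=+1, (6|11)=-1; sign (−1)^1·+1^3·-1^5 = +1.
(a,b)_7: α=6, u≡4; β=3, v≡2 (mod 7); (4|7)=+1, (2|7)=+1; sign (−1)^0·+1^3·+1^6 = +1.
(a,b)_3: α=2, u≡2; β=1, v≡1 (mod 3); (2|3)=-1, (1|3)=+1; sign (−1)^0·-1^1·+1^2 = -1.
(a,b)_13: α=-4, u≡11; β=-2, v≡6 (mod 13); (11|13)=-1, (6|13)=-1; sign (−1)^0·-1^-2·-1^-4 = +1.
(a,b)_2: α=0, β=-2; u≡3, v≡3 (mod 8); ε(u)ε(v)=1·1, αω(v)=0·1, βω(u)=-2·1; sum ≡ 1  ⇒  -1.
(a,b)_5: α=6, u≡1; β=1, v≡4 (mod 5); (1|5)=+1, (4|5)=+1; sign (−1)^0·+1^1·+1^6 = +1.
(11, 1155 / ℚ) ramifies at {2, 3}: a division algebra.

[2, 3]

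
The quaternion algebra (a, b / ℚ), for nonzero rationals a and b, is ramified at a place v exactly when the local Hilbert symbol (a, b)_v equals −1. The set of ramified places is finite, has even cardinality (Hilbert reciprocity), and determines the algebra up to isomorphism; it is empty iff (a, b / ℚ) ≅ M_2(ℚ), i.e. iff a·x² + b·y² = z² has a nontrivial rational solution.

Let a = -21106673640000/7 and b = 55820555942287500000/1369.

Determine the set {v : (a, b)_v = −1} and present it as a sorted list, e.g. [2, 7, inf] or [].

(a, b) ≡ (-7, 16926) mod (ℚ^×)²; places V = {2, 3, 5, 7, 13, 19, 31, 37, ∞}.
(a,b)_19: α=2, u≡3; β=2, v≡16 (mod 19); (3|19)=-1, (16|19)=+1; sign (−1)^0·-1^2·+1^2 = +1.
(a,b)_∞: sgn(-7)=−, sgn(16926)=+, so +1.
(a,b)_5: α=4, u≡3; β=8, v≡4 (mod 5); (3|5)=-1, (4|5)=+1; sign (−1)^0·-1^8·+1^4 = +1.
(a,b)_13: α=2, u≡2; β=3, v≡8 (mod 13); (2|13)=-1, (8|13)=-1; sign (−1)^0·-1^3·-1^2 = -1.
(a,b)_3: α=2, u≡2; β=3, v≡2 (mod 3); (2|3)=-1, (2|3)=-1; sign (−1)^0·-1^3·-1^2 = -1.
(a,b)_7: α=-1, u≡3; β=1, v≡5 (mod 7); (3|7)=-1, (5|7)=-1; sign (−1)^1·-1^1·-1^-1 = -1.
(a,b)_31: α=2, u≡27; β=3, v≡9 (mod 31); (27|31)=-1, (9|31)=+1; sign (−1)^0·-1^3·+1^2 = -1.
(a,b)_2: α=6, β=5; u≡1, v≡7 (mod 8); ε(u)ε(v)=0·1, αω(v)=6·0, βω(u)=5·0; sum ≡ 0  ⇒  +1.
(a,b)_37: α=0, u≡11; β=-2, v≡14 (mod 37); (11|37)=+1, (14|37)=-1; sign (−1)^0·+1^-2·-1^0 = +1.
(-7, 16926 / ℚ) ramifies at {3, 7, 13, 31}: a division algebra.

[3, 7, 13, 31]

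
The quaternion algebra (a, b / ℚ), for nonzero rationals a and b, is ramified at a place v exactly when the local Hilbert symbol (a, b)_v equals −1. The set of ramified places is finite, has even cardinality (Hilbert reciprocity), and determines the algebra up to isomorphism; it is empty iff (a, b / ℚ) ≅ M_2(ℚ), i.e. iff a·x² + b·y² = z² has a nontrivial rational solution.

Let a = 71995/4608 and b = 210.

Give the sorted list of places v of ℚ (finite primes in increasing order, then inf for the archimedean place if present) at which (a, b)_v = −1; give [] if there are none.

Mod squares: a ≡ 1190, b ≡ 210. Check v ∈ {∞, 2, 3, 5, 7, 11, 17}.
v=5: a=5^1·(≡3), b=5^1·(≡2) mod 5; (3|5)=-1, (2|5)=-1; (−1)^{1·1·2}·(-1)^1·(-1)^1 = +1.
v=17: a=17^1·(≡2), b=17^0·(≡6) mod 17; (2|17)=+1, (6|17)=-1; (−1)^{1·0·8}·(+1)^0·(-1)^1 = -1.
v=7: a=7^1·(≡1), b=7^1·(≡2) mod 7; (1|7)=+1, (2|7)=+1; (−1)^{1·1·3}·(+1)^1·(+1)^1 = -1.
v=∞: 1190 > 0 and 210 > 0  ⇒  (a,b)_∞ = +1.
v=3: a=3^-2·(≡2), b=3^1·(≡1) mod 3; (2|3)=-1, (1|3)=+1; (−1)^{-2·1·1}·(-1)^1·(+1)^-2 = -1.
v=11: a=11^2·(≡10), b=11^0·(≡1) mod 11; (10|11)=-1, (1|11)=+1; (−1)^{2·0·5}·(-1)^0·(+1)^2 = +1.
v=2: v_2(a)=-9, v_2(b)=1; units ≡ 3, 1 (mod 8); ε·ε+αω+βω = 1·0+-9·0+1·1 ≡ 1  ⇒  (a,b)_2 = -1.
Ram(1190, 210) = {2, 3, 7, 17}; no ℚ_2-point on the conic.

[2, 3, 7, 17]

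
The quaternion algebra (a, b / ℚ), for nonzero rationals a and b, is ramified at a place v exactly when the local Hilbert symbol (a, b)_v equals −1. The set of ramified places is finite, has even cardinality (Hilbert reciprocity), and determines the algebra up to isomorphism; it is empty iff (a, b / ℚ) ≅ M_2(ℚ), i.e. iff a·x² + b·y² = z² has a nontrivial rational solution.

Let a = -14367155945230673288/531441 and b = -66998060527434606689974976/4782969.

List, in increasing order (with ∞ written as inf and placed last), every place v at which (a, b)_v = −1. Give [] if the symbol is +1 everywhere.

[2, 23, 31, inf]

Mod squares: a ≡ -2, b ≡ -133331. Check v ∈ {∞, 2, 3, 11, 17, 19, 23, 31}.
v=23: a=23^6·(≡11), b=23^9·(≡11) mod 23; (11|23)=-1, (11|23)=-1; (−1)^{6·9·11}·(-1)^9·(-1)^6 = -1.
v=∞: -2 < 0 and -133331 < 0  ⇒  (a,b)_∞ = -1.
v=11: a=11^2·(≡3), b=11^1·(≡1) mod 11; (3|11)=+1, (1|11)=+1; (−1)^{2·1·5}·(+1)^1·(+1)^2 = +1.
v=2: v_2(a)=3, v_2(b)=6; units ≡ 7, 5 (mod 8); ε·ε+αω+βω = 1·0+3·1+6·0 ≡ 1  ⇒  (a,b)_2 = -1.
v=17: a=17^2·(≡4), b=17^3·(≡10) mod 17; (4|17)=+1, (10|17)=-1; (−1)^{2·3·8}·(+1)^3·(-1)^2 = +1.
v=19: a=19^2·(≡6), b=19^2·(≡17) mod 19; (6|19)=+1, (17|19)=+1; (−1)^{2·2·9}·(+1)^2·(+1)^2 = +1.
v=3: a=3^-12·(≡1), b=3^-14·(≡1) mod 3; (1|3)=+1, (1|3)=+1; (−1)^{-12·-14·1}·(+1)^-14·(+1)^-12 = +1.
v=31: a=31^2·(≡26), b=31^3·(≡5) mod 31; (26|31)=-1, (5|31)=+1; (−1)^{2·3·15}·(-1)^3·(+1)^2 = -1.
Ram(-2, -133331) = {2, 23, 31, ∞}; no ℚ_2-point on the conic.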